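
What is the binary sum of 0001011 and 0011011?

Add column by column from the right: bit + bit + carry-in; write the sum mod 2, carry 1 when the sum is 2 or 3.
carry:  0110110
        0001011
+       0011011
---------------
       00100110
(the carry out of the leftmost column, 0, becomes the leading bit)
Decimal check:
  0001011 = 8 + 2 + 1 = 11
  0011011 = 16 + 8 + 2 + 1 = 27
  11 + 27 = 38, and 00100110 = 32 + 4 + 2 = 38 ✓



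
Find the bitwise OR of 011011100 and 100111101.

OR: 1 when either bit is 1
  011011100
| 100111101
-----------
  111111101
Decimal: 220 | 317 = 509



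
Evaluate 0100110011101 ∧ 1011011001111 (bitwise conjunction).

AND: 1 only when both bits are 1
  0100110011101
& 1011011001111
---------------
  0000010001101
Decimal: 2461 & 5839 = 141



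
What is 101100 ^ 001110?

XOR: 1 when bits differ
  101100
^ 001110
--------
  100010
Decimal: 44 ^ 14 = 34



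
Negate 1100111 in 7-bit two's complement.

Original (sign bit 1, negative): 1100111
Step 1 - Invert all bits: 0011000
Step 2 - Add 1: 0011001
Verification: 1100111 + 0011001 = 10000000; discarding the end carry (carry out of the top bit) leaves the 7-bit value 0000000, as required for x + (-x)



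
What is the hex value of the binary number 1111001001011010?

Group into 4-bit nibbles from right:
  1111 = F
  0010 = 2
  0101 = 5
  1010 = A
Result: F25A



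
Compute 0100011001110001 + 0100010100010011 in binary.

Add column by column from the right: bit + bit + carry-in; write the sum mod 2, carry 1 when the sum is 2 or 3.
carry:  1000100011100110
        0100011001110001
+       0100010100010011
------------------------
       01000101110000100
(the carry out of the leftmost column, 0, becomes the leading bit)
Decimal check:
  0100011001110001 = 16384 + 1024 + 512 + 64 + 32 + 16 + 1 = 18033
  0100010100010011 = 16384 + 1024 + 256 + 16 + 2 + 1 = 17683
  18033 + 17683 = 35716, and 01000101110000100 = 32768 + 2048 + 512 + 256 + 128 + 4 = 35716 ✓



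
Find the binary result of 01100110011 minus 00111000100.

Method 1 - Direct subtraction (column by column from the right: bit − bit − borrow-in; if negative, add 2 and borrow 1 from the next column):
borrow: 01110011000
        01100110011
-       00111000100
-------------------
        00101101111

Method 2 - Add two's complement:
Two's complement of 00111000100: invert → 11000111011, add 1 → 11000111100
  01100110011
+ 11000111100
-------------
 100101101111  (end carry out of the top bit = 1)
Discarding the end carry: 00101101111
Decimal check:
  01100110011 = 512 + 256 + 32 + 16 + 2 + 1 = 819
  00111000100 = 256 + 128 + 64 + 4 = 452
  819 - 452 = 367, and 00101101111 = 256 + 64 + 32 + 8 + 4 + 2 + 1 = 367 ✓



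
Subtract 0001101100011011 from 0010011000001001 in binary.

Method 1 - Direct subtraction (column by column from the right: bit − bit − borrow-in; if negative, add 2 and borrow 1 from the next column):
borrow: 0011011111111100
        0010011000001001
-       0001101100011011
------------------------
        0000101011101110

Method 2 - Add two's complement:
Two's complement of 0001101100011011: invert → 1110010011100100, add 1 → 1110010011100101
  0010011000001001
+ 1110010011100101
------------------
 10000101011101110  (end carry out of the top bit = 1)
Discarding the end carry: 0000101011101110
Decimal check:
  0010011000001001 = 8192 + 1024 + 512 + 8 + 1 = 9737
  0001101100011011 = 4096 + 2048 + 512 + 256 + 16 + 8 + 2 + 1 = 6939
  9737 - 6939 = 2798, and 0000101011101110 = 2048 + 512 + 128 + 64 + 32 + 8 + 4 + 2 = 2798 ✓



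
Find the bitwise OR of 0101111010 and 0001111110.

OR: 1 when either bit is 1
  0101111010
| 0001111110
------------
  0101111110
Decimal: 378 | 126 = 382



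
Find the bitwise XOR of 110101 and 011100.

XOR: 1 when bits differ
  110101
^ 011100
--------
  101001
Decimal: 53 ^ 28 = 41



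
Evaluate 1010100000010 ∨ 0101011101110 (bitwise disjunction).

OR: 1 when either bit is 1
  1010100000010
| 0101011101110
---------------
  1111111101110
Decimal: 5378 | 2798 = 8174



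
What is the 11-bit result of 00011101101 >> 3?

Original: 00011101101 (decimal 237)
Shift right by 3 positions
Drop the 3 low bits; fill with zeros on the left
Result: 00000011101 (decimal 29)
Equivalent: 237 >> 3 = 237 ÷ 2^3 = 29



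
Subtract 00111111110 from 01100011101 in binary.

Method 1 - Direct subtraction (column by column from the right: bit − bit − borrow-in; if negative, add 2 and borrow 1 from the next column):
borrow: 01111111100
        01100011101
-       00111111110
-------------------
        00100011111

Method 2 - Add two's complement:
Two's complement of 00111111110: invert → 11000000001, add 1 → 11000000010
  01100011101
+ 11000000010
-------------
 100100011111  (end carry out of the top bit = 1)
Discarding the end carry: 00100011111
Decimal check:
  01100011101 = 512 + 256 + 16 + 8 + 4 + 1 = 797
  00111111110 = 256 + 128 + 64 + 32 + 16 + 8 + 4 + 2 = 510
  797 - 510 = 287, and 00100011111 = 256 + 16 + 8 + 4 + 2 + 1 = 287 ✓



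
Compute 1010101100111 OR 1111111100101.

OR: 1 when either bit is 1
  1010101100111
| 1111111100101
---------------
  1111111100111
Decimal: 5479 | 8165 = 8167



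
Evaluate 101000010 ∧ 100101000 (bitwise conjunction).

AND: 1 only when both bits are 1
  101000010
& 100101000
-----------
  100000000
Decimal: 322 & 296 = 256



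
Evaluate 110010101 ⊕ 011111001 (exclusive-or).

XOR: 1 when bits differ
  110010101
^ 011111001
-----------
  101101100
Decimal: 405 ^ 249 = 364



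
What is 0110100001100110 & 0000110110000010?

AND: 1 only when both bits are 1
  0110100001100110
& 0000110110000010
------------------
  0000100000000010
Decimal: 26726 & 3458 = 2050



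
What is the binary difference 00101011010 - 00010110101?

Method 1 - Direct subtraction (column by column from the right: bit − bit − borrow-in; if negative, add 2 and borrow 1 from the next column):
borrow: 00101001010
        00101011010
-       00010110101
-------------------
        00010100101

Method 2 - Add two's complement:
Two's complement of 00010110101: invert → 11101001010, add 1 → 11101001011
  00101011010
+ 11101001011
-------------
 100010100101  (end carry out of the top bit = 1)
Discarding the end carry: 00010100101
Decimal check:
  00101011010 = 256 + 64 + 16 + 8 + 2 = 346
  00010110101 = 128 + 32 + 16 + 4 + 1 = 181
  346 - 181 = 165, and 00010100101 = 128 + 32 + 4 + 1 = 165 ✓



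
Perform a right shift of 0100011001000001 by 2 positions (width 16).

Original: 0100011001000001 (decimal 17985)
Shift right by 2 positions
Drop the 2 low bits; fill with zeros on the left
Result: 0001000110010000 (decimal 4496)
Equivalent: 17985 >> 2 = 17985 ÷ 2^2 = 4496



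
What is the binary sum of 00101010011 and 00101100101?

Add column by column from the right: bit + bit + carry-in; write the sum mod 2, carry 1 when the sum is 2 or 3.
carry:  01010001110
        00101010011
+       00101100101
-------------------
       001010111000
(the carry out of the leftmost column, 0, becomes the leading bit)
Decimal check:
  00101010011 = 256 + 64 + 16 + 2 + 1 = 339
  00101100101 = 256 + 64 + 32 + 4 + 1 = 357
  339 + 357 = 696, and 001010111000 = 512 + 128 + 32 + 16 + 8 = 696 ✓



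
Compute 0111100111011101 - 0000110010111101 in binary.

Method 1 - Direct subtraction (column by column from the right: bit − bit − borrow-in; if negative, add 2 and borrow 1 from the next column):
borrow: 0001100001000000
        0111100111011101
-       0000110010111101
------------------------
        0110110100100000

Method 2 - Add two's complement:
Two's complement of 0000110010111101: invert → 1111001101000010, add 1 → 1111001101000011
  0111100111011101
+ 1111001101000011
------------------
 10110110100100000  (end carry out of the top bit = 1)
Discarding the end carry: 0110110100100000
Decimal check:
  0111100111011101 = 16384 + 8192 + 4096 + 2048 + 256 + 128 + 64 + 16 + 8 + 4 + 1 = 31197
  0000110010111101 = 2048 + 1024 + 128 + 32 + 16 + 8 + 4 + 1 = 3261
  31197 - 3261 = 27936, and 0110110100100000 = 16384 + 8192 + 2048 + 1024 + 256 + 32 = 27936 ✓



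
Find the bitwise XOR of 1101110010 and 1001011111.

XOR: 1 when bits differ
  1101110010
^ 1001011111
------------
  0100101101
Decimal: 882 ^ 607 = 301



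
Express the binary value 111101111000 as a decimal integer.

Sum of powers of 2 for each 1-bit:
2^3 + 2^4 + 2^5 + 2^6 + 2^8 + 2^9 + 2^10 + 2^11
= 8 + 16 + 32 + 64 + 256 + 512 + 1024 + 2048
= 3960



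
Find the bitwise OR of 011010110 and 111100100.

OR: 1 when either bit is 1
  011010110
| 111100100
-----------
  111110110
Decimal: 214 | 484 = 502



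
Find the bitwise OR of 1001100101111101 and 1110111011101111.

OR: 1 when either bit is 1
  1001100101111101
| 1110111011101111
------------------
  1111111111111111
Decimal: 39293 | 61167 = 65535



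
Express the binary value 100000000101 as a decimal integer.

Sum of powers of 2 for each 1-bit:
2^0 + 2^2 + 2^11
= 1 + 4 + 2048
= 2053



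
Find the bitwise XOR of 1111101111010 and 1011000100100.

XOR: 1 when bits differ
  1111101111010
^ 1011000100100
---------------
  0100101011110
Decimal: 8058 ^ 5668 = 2398



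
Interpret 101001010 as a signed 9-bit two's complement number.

Binary: 101001010
Sign bit: 1 (negative)
Invert: 010110101
Add 1:  010110110
Magnitude: 010110110 = 128 + 32 + 16 + 4 + 2 = 182
Value: -182



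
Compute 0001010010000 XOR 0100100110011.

XOR: 1 when bits differ
  0001010010000
^ 0100100110011
---------------
  0101110100011
Decimal: 656 ^ 2355 = 2979



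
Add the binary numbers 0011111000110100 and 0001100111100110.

Add column by column from the right: bit + bit + carry-in; write the sum mod 2, carry 1 when the sum is 2 or 3.
carry:  0111111111001000
        0011111000110100
+       0001100111100110
------------------------
       00101100000011010
(the carry out of the leftmost column, 0, becomes the leading bit)
Decimal check:
  0011111000110100 = 8192 + 4096 + 2048 + 1024 + 512 + 32 + 16 + 4 = 15924
  0001100111100110 = 4096 + 2048 + 256 + 128 + 64 + 32 + 4 + 2 = 6630
  15924 + 6630 = 22554, and 00101100000011010 = 16384 + 4096 + 2048 + 16 + 8 + 2 = 22554 ✓



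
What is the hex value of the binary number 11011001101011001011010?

Group into 4-bit nibbles from right:
  0110 = 6
  1100 = C
  1101 = D
  0110 = 6
  0101 = 5
  1010 = A
Result: 6CD65A



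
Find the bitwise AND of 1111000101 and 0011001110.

AND: 1 only when both bits are 1
  1111000101
& 0011001110
------------
  0011000100
Decimal: 965 & 206 = 196



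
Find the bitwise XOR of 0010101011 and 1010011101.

XOR: 1 when bits differ
  0010101011
^ 1010011101
------------
  1000110110
Decimal: 171 ^ 669 = 566



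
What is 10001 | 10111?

OR: 1 when either bit is 1
  10001
| 10111
-------
  10111
Decimal: 17 | 23 = 23



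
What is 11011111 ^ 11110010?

XOR: 1 when bits differ
  11011111
^ 11110010
----------
  00101101
Decimal: 223 ^ 242 = 45



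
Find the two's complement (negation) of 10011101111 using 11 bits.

Original (sign bit 1, negative): 10011101111
Step 1 - Invert all bits: 01100010000
Step 2 - Add 1: 01100010001
Verification: 10011101111 + 01100010001 = 100000000000; discarding the end carry (carry out of the top bit) leaves the 11-bit value 00000000000, as required for x + (-x)



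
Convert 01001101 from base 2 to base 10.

Sum of powers of 2 for each 1-bit:
2^0 + 2^2 + 2^3 + 2^6
= 1 + 4 + 8 + 64
= 77



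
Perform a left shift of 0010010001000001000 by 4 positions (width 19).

Original: 0010010001000001000 (decimal 74248)
Shift left by 4 positions
Append 4 zeros on the right and drop the 4 high bits that overflow the 19-bit width
Result: 0100010000010000000 (decimal 139392)
Equivalent: 74248 << 4 = 74248 × 2^4 = 1187968, truncated to 19 bits = 139392



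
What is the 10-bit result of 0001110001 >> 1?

Original: 0001110001 (decimal 113)
Shift right by 1 position
Drop the 1 low bit; fill with zero on the left
Result: 0000111000 (decimal 56)
Equivalent: 113 >> 1 = 113 ÷ 2^1 = 56



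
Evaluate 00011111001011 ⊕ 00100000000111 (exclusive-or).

XOR: 1 when bits differ
  00011111001011
^ 00100000000111
----------------
  00111111001100
Decimal: 1995 ^ 2055 = 4044



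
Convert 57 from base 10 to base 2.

Using repeated division by 2:
57 ÷ 2 = 28 remainder 1
28 ÷ 2 = 14 remainder 0
14 ÷ 2 = 7 remainder 0
7 ÷ 2 = 3 remainder 1
3 ÷ 2 = 1 remainder 1
1 ÷ 2 = 0 remainder 1
Reading remainders bottom to top: 111001



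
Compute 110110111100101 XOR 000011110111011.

XOR: 1 when bits differ
  110110111100101
^ 000011110111011
-----------------
  110101001011110
Decimal: 28133 ^ 1979 = 27230



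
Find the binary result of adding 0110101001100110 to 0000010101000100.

Add column by column from the right: bit + bit + carry-in; write the sum mod 2, carry 1 when the sum is 2 or 3.
carry:  0000000010001000
        0110101001100110
+       0000010101000100
------------------------
       00110111110101010
(the carry out of the leftmost column, 0, becomes the leading bit)
Decimal check:
  0110101001100110 = 16384 + 8192 + 2048 + 512 + 64 + 32 + 4 + 2 = 27238
  0000010101000100 = 1024 + 256 + 64 + 4 = 1348
  27238 + 1348 = 28586, and 00110111110101010 = 16384 + 8192 + 2048 + 1024 + 512 + 256 + 128 + 32 + 8 + 2 = 28586 ✓



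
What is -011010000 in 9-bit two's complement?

Original: 011010000
Step 1 - Invert all bits: 100101111
Step 2 - Add 1: 100110000
Verification: 011010000 + 100110000 = 1000000000; discarding the end carry (carry out of the top bit) leaves the 9-bit value 000000000, as required for x + (-x)



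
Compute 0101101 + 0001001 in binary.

Add column by column from the right: bit + bit + carry-in; write the sum mod 2, carry 1 when the sum is 2 or 3.
carry:  0010010
        0101101
+       0001001
---------------
       00110110
(the carry out of the leftmost column, 0, becomes the leading bit)
Decimal check:
  0101101 = 32 + 8 + 4 + 1 = 45
  0001001 = 8 + 1 = 9
  45 + 9 = 54, and 00110110 = 32 + 16 + 4 + 2 = 54 ✓



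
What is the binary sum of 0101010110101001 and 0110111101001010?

Add column by column from the right: bit + bit + carry-in; write the sum mod 2, carry 1 when the sum is 2 or 3.
carry:  1111111000010000
        0101010110101001
+       0110111101001010
------------------------
       01100010011110011
(the carry out of the leftmost column, 0, becomes the leading bit)
Decimal check:
  0101010110101001 = 16384 + 4096 + 1024 + 256 + 128 + 32 + 8 + 1 = 21929
  0110111101001010 = 16384 + 8192 + 2048 + 1024 + 512 + 256 + 64 + 8 + 2 = 28490
  21929 + 28490 = 50419, and 01100010011110011 = 32768 + 16384 + 1024 + 128 + 64 + 32 + 16 + 2 + 1 = 50419 ✓



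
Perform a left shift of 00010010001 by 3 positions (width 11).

Original: 00010010001 (decimal 145)
Shift left by 3 positions
Append 3 zeros on the right
Result: 10010001000 (decimal 1160)
Equivalent: 145 << 3 = 145 × 2^3 = 1160



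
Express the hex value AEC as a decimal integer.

Expand by place value (powers of 16):
Digit values: A = 10, E = 14, C = 12
AEC = 10 × 16^2 + 14 × 16^1 + 12 × 16^0
= 10 × 256 + 14 × 16 + 12 × 1
= 2560 + 224 + 12
= 2796



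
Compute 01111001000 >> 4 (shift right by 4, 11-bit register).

Original: 01111001000 (decimal 968)
Shift right by 4 positions
Drop the 4 low bits; fill with zeros on the left
Result: 00000111100 (decimal 60)
Equivalent: 968 >> 4 = 968 ÷ 2^4 = 60



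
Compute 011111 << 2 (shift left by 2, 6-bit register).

Original: 011111 (decimal 31)
Shift left by 2 positions
Append 2 zeros on the right and drop the 2 high bits that overflow the 6-bit width
Result: 111100 (decimal 60)
Equivalent: 31 << 2 = 31 × 2^2 = 124, truncated to 6 bits = 60



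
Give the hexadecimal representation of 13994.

Using repeated division by 16 (digits 10–15 are A–F):
13994 ÷ 16 = 874 remainder 10 (A)
874 ÷ 16 = 54 remainder 10 (A)
54 ÷ 16 = 3 remainder 6
3 ÷ 16 = 0 remainder 3
Reading remainders bottom to top: 36AA



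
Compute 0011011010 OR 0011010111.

OR: 1 when either bit is 1
  0011011010
| 0011010111
------------
  0011011111
Decimal: 218 | 215 = 223



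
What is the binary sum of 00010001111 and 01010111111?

Add column by column from the right: bit + bit + carry-in; write the sum mod 2, carry 1 when the sum is 2 or 3.
carry:  00101111110
        00010001111
+       01010111111
-------------------
       001101001110
(the carry out of the leftmost column, 0, becomes the leading bit)
Decimal check:
  00010001111 = 128 + 8 + 4 + 2 + 1 = 143
  01010111111 = 512 + 128 + 32 + 16 + 8 + 4 + 2 + 1 = 703
  143 + 703 = 846, and 001101001110 = 512 + 256 + 64 + 8 + 4 + 2 = 846 ✓



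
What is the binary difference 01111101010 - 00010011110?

Method 1 - Direct subtraction (column by column from the right: bit − bit − borrow-in; if negative, add 2 and borrow 1 from the next column):
borrow: 00000111000
        01111101010
-       00010011110
-------------------
        01101001100

Method 2 - Add two's complement:
Two's complement of 00010011110: invert → 11101100001, add 1 → 11101100010
  01111101010
+ 11101100010
-------------
 101101001100  (end carry out of the top bit = 1)
Discarding the end carry: 01101001100
Decimal check:
  01111101010 = 512 + 256 + 128 + 64 + 32 + 8 + 2 = 1002
  00010011110 = 128 + 16 + 8 + 4 + 2 = 158
  1002 - 158 = 844, and 01101001100 = 512 + 256 + 64 + 8 + 4 = 844 ✓



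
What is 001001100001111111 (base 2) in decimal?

Sum of powers of 2 for each 1-bit:
2^0 + 2^1 + 2^2 + 2^3 + 2^4 + 2^5 + 2^6 + 2^11 + 2^12 + 2^15
= 1 + 2 + 4 + 8 + 16 + 32 + 64 + 2048 + 4096 + 32768
= 39039



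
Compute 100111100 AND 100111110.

AND: 1 only when both bits are 1
  100111100
& 100111110
-----------
  100111100
Decimal: 316 & 318 = 316



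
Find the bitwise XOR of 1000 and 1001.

XOR: 1 when bits differ
  1000
^ 1001
------
  0001
Decimal: 8 ^ 9 = 1



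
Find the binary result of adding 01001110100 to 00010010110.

Add column by column from the right: bit + bit + carry-in; write the sum mod 2, carry 1 when the sum is 2 or 3.
carry:  00111101000
        01001110100
+       00010010110
-------------------
       001100001010
(the carry out of the leftmost column, 0, becomes the leading bit)
Decimal check:
  01001110100 = 512 + 64 + 32 + 16 + 4 = 628
  00010010110 = 128 + 16 + 4 + 2 = 150
  628 + 150 = 778, and 001100001010 = 512 + 256 + 8 + 2 = 778 ✓



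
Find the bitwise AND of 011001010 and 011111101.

AND: 1 only when both bits are 1
  011001010
& 011111101
-----------
  011001000
Decimal: 202 & 253 = 200



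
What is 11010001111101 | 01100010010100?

OR: 1 when either bit is 1
  11010001111101
| 01100010010100
----------------
  11110011111101
Decimal: 13437 | 6292 = 15613



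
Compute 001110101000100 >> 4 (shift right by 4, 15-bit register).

Original: 001110101000100 (decimal 7492)
Shift right by 4 positions
Drop the 4 low bits; fill with zeros on the left
Result: 000000111010100 (decimal 468)
Equivalent: 7492 >> 4 = 7492 ÷ 2^4 = 468



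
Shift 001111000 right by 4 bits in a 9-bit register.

Original: 001111000 (decimal 120)
Shift right by 4 positions
Drop the 4 low bits; fill with zeros on the left
Result: 000000111 (decimal 7)
Equivalent: 120 >> 4 = 120 ÷ 2^4 = 7



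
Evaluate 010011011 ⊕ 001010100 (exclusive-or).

XOR: 1 when bits differ
  010011011
^ 001010100
-----------
  011001111
Decimal: 155 ^ 84 = 207



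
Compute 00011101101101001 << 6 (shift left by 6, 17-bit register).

Original: 00011101101101001 (decimal 15209)
Shift left by 6 positions
Append 6 zeros on the right and drop the 6 high bits that overflow the 17-bit width
Result: 01101101001000000 (decimal 55872)
Equivalent: 15209 << 6 = 15209 × 2^6 = 973376, truncated to 17 bits = 55872



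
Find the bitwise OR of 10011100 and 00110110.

OR: 1 when either bit is 1
  10011100
| 00110110
----------
  10111110
Decimal: 156 | 54 = 190



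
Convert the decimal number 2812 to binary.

Using repeated division by 2:
2812 ÷ 2 = 1406 remainder 0
1406 ÷ 2 = 703 remainder 0
703 ÷ 2 = 351 remainder 1
351 ÷ 2 = 175 remainder 1
175 ÷ 2 = 87 remainder 1
87 ÷ 2 = 43 remainder 1
43 ÷ 2 = 21 remainder 1
21 ÷ 2 = 10 remainder 1
10 ÷ 2 = 5 remainder 0
5 ÷ 2 = 2 remainder 1
2 ÷ 2 = 1 remainder 0
1 ÷ 2 = 0 remainder 1
Reading remainders bottom to top: 101011111100



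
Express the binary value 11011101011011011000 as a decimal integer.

Sum of powers of 2 for each 1-bit:
2^3 + 2^4 + 2^6 + 2^7 + 2^9 + 2^10 + 2^12 + 2^14 + 2^15 + 2^16 + 2^18 + 2^19
= 8 + 16 + 64 + 128 + 512 + 1024 + 4096 + 16384 + 32768 + 65536 + 262144 + 524288
= 906968



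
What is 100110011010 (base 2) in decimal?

Sum of powers of 2 for each 1-bit:
2^1 + 2^3 + 2^4 + 2^7 + 2^8 + 2^11
= 2 + 8 + 16 + 128 + 256 + 2048
= 2458



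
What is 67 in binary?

Using repeated division by 2:
67 ÷ 2 = 33 remainder 1
33 ÷ 2 = 16 remainder 1
16 ÷ 2 = 8 remainder 0
8 ÷ 2 = 4 remainder 0
4 ÷ 2 = 2 remainder 0
2 ÷ 2 = 1 remainder 0
1 ÷ 2 = 0 remainder 1
Reading remainders bottom to top: 1000011



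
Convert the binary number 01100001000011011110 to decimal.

Sum of powers of 2 for each 1-bit:
2^1 + 2^2 + 2^3 + 2^4 + 2^6 + 2^7 + 2^12 + 2^17 + 2^18
= 2 + 4 + 8 + 16 + 64 + 128 + 4096 + 131072 + 262144
= 397534



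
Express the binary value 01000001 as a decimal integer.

Sum of powers of 2 for each 1-bit:
2^0 + 2^6
= 1 + 64
= 65



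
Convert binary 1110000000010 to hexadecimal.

Group into 4-bit nibbles from right:
  0001 = 1
  1100 = C
  0000 = 0
  0010 = 2
Result: 1C02



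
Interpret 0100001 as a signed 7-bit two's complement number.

Binary: 0100001
Sign bit: 0 (non-negative)
Read directly as an unsigned value:
0100001 = 32 + 1 = 33
Value: 33



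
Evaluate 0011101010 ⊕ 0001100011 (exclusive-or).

XOR: 1 when bits differ
  0011101010
^ 0001100011
------------
  0010001001
Decimal: 234 ^ 99 = 137



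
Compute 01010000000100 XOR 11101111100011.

XOR: 1 when bits differ
  01010000000100
^ 11101111100011
----------------
  10111111100111
Decimal: 5124 ^ 15331 = 12263



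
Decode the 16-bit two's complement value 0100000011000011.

Binary: 0100000011000011
Sign bit: 0 (non-negative)
Read directly as an unsigned value:
0100000011000011 = 16384 + 128 + 64 + 2 + 1 = 16579
Value: 16579



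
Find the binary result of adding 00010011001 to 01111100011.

Add column by column from the right: bit + bit + carry-in; write the sum mod 2, carry 1 when the sum is 2 or 3.
carry:  11100000110
        00010011001
+       01111100011
-------------------
       010001111100
(the carry out of the leftmost column, 0, becomes the leading bit)
Decimal check:
  00010011001 = 128 + 16 + 8 + 1 = 153
  01111100011 = 512 + 256 + 128 + 64 + 32 + 2 + 1 = 995
  153 + 995 = 1148, and 010001111100 = 1024 + 64 + 32 + 16 + 8 + 4 = 1148 ✓



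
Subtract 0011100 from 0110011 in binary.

Method 1 - Direct subtraction (column by column from the right: bit − bit − borrow-in; if negative, add 2 and borrow 1 from the next column):
borrow: 0111000
        0110011
-       0011100
---------------
        0010111

Method 2 - Add two's complement:
Two's complement of 0011100: invert → 1100011, add 1 → 1100100
  0110011
+ 1100100
---------
 10010111  (end carry out of the top bit = 1)
Discarding the end carry: 0010111
Decimal check:
  0110011 = 32 + 16 + 2 + 1 = 51
  0011100 = 16 + 8 + 4 = 28
  51 - 28 = 23, and 0010111 = 16 + 4 + 2 + 1 = 23 ✓



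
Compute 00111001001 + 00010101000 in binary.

Add column by column from the right: bit + bit + carry-in; write the sum mod 2, carry 1 when the sum is 2 or 3.
carry:  01100010000
        00111001001
+       00010101000
-------------------
       001001110001
(the carry out of the leftmost column, 0, becomes the leading bit)
Decimal check:
  00111001001 = 256 + 128 + 64 + 8 + 1 = 457
  00010101000 = 128 + 32 + 8 = 168
  457 + 168 = 625, and 001001110001 = 512 + 64 + 32 + 16 + 1 = 625 ✓



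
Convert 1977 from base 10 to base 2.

Using repeated division by 2:
1977 ÷ 2 = 988 remainder 1
988 ÷ 2 = 494 remainder 0
494 ÷ 2 = 247 remainder 0
247 ÷ 2 = 123 remainder 1
123 ÷ 2 = 61 remainder 1
61 ÷ 2 = 30 remainder 1
30 ÷ 2 = 15 remainder 0
15 ÷ 2 = 7 remainder 1
7 ÷ 2 = 3 remainder 1
3 ÷ 2 = 1 remainder 1
1 ÷ 2 = 0 remainder 1
Reading remainders bottom to top: 11110111001



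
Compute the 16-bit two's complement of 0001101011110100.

Original: 0001101011110100
Step 1 - Invert all bits: 1110010100001011
Step 2 - Add 1: 1110010100001100
Verification: 0001101011110100 + 1110010100001100 = 10000000000000000; discarding the end carry (carry out of the top bit) leaves the 16-bit value 0000000000000000, as required for x + (-x)



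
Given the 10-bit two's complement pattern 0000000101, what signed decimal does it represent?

Binary: 0000000101
Sign bit: 0 (non-negative)
Read directly as an unsigned value:
0000000101 = 4 + 1 = 5
Value: 5



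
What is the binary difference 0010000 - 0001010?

Method 1 - Direct subtraction (column by column from the right: bit − bit − borrow-in; if negative, add 2 and borrow 1 from the next column):
borrow: 0011100
        0010000
-       0001010
---------------
        0000110

Method 2 - Add two's complement:
Two's complement of 0001010: invert → 1110101, add 1 → 1110110
  0010000
+ 1110110
---------
 10000110  (end carry out of the top bit = 1)
Discarding the end carry: 0000110
Decimal check:
  0010000 = 16
  0001010 = 8 + 2 = 10
  16 - 10 = 6, and 0000110 = 4 + 2 = 6 ✓



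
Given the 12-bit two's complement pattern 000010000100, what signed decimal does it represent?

Binary: 000010000100
Sign bit: 0 (non-negative)
Read directly as an unsigned value:
000010000100 = 128 + 4 = 132
Value: 132



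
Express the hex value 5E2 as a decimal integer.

Expand by place value (powers of 16):
Digit values: E = 14
5E2 = 5 × 16^2 + 14 × 16^1 + 2 × 16^0
= 5 × 256 + 14 × 16 + 2 × 1
= 1280 + 224 + 2
= 1506



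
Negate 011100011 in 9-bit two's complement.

Original: 011100011
Step 1 - Invert all bits: 100011100
Step 2 - Add 1: 100011101
Verification: 011100011 + 100011101 = 1000000000; discarding the end carry (carry out of the top bit) leaves the 9-bit value 000000000, as required for x + (-x)



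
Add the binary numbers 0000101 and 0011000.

Add column by column from the right: bit + bit + carry-in; write the sum mod 2, carry 1 when the sum is 2 or 3.
carry:  0000000
        0000101
+       0011000
---------------
       00011101
(the carry out of the leftmost column, 0, becomes the leading bit)
Decimal check:
  0000101 = 4 + 1 = 5
  0011000 = 16 + 8 = 24
  5 + 24 = 29, and 00011101 = 16 + 8 + 4 + 1 = 29 ✓



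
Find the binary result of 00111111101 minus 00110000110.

Method 1 - Direct subtraction (column by column from the right: bit − bit − borrow-in; if negative, add 2 and borrow 1 from the next column):
borrow: 00000001100
        00111111101
-       00110000110
-------------------
        00001110111

Method 2 - Add two's complement:
Two's complement of 00110000110: invert → 11001111001, add 1 → 11001111010
  00111111101
+ 11001111010
-------------
 100001110111  (end carry out of the top bit = 1)
Discarding the end carry: 00001110111
Decimal check:
  00111111101 = 256 + 128 + 64 + 32 + 16 + 8 + 4 + 1 = 509
  00110000110 = 256 + 128 + 4 + 2 = 390
  509 - 390 = 119, and 00001110111 = 64 + 32 + 16 + 4 + 2 + 1 = 119 ✓



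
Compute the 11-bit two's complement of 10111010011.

Original (sign bit 1, negative): 10111010011
Step 1 - Invert all bits: 01000101100
Step 2 - Add 1: 01000101101
Verification: 10111010011 + 01000101101 = 100000000000; discarding the end carry (carry out of the top bit) leaves the 11-bit value 00000000000, as required for x + (-x)



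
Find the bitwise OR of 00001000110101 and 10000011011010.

OR: 1 when either bit is 1
  00001000110101
| 10000011011010
----------------
  10001011111111
Decimal: 565 | 8410 = 8959



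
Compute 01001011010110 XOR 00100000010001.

XOR: 1 when bits differ
  01001011010110
^ 00100000010001
----------------
  01101011000111
Decimal: 4822 ^ 2065 = 6855



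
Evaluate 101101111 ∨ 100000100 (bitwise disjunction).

OR: 1 when either bit is 1
  101101111
| 100000100
-----------
  101101111
Decimal: 367 | 260 = 367



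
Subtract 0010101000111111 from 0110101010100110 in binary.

Method 1 - Direct subtraction (column by column from the right: bit − bit − borrow-in; if negative, add 2 and borrow 1 from the next column):
borrow: 0000000011111110
        0110101010100110
-       0010101000111111
------------------------
        0100000001100111

Method 2 - Add two's complement:
Two's complement of 0010101000111111: invert → 1101010111000000, add 1 → 1101010111000001
  0110101010100110
+ 1101010111000001
------------------
 10100000001100111  (end carry out of the top bit = 1)
Discarding the end carry: 0100000001100111
Decimal check:
  0110101010100110 = 16384 + 8192 + 2048 + 512 + 128 + 32 + 4 + 2 = 27302
  0010101000111111 = 8192 + 2048 + 512 + 32 + 16 + 8 + 4 + 2 + 1 = 10815
  27302 - 10815 = 16487, and 0100000001100111 = 16384 + 64 + 32 + 4 + 2 + 1 = 16487 ✓



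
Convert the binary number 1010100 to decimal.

Sum of powers of 2 for each 1-bit:
2^2 + 2^4 + 2^6
= 4 + 16 + 64
= 84



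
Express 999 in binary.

Using repeated division by 2:
999 ÷ 2 = 499 remainder 1
499 ÷ 2 = 249 remainder 1
249 ÷ 2 = 124 remainder 1
124 ÷ 2 = 62 remainder 0
62 ÷ 2 = 31 remainder 0
31 ÷ 2 = 15 remainder 1
15 ÷ 2 = 7 remainder 1
7 ÷ 2 = 3 remainder 1
3 ÷ 2 = 1 remainder 1
1 ÷ 2 = 0 remainder 1
Reading remainders bottom to top: 1111100111



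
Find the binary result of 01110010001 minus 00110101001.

Method 1 - Direct subtraction (column by column from the right: bit − bit − borrow-in; if negative, add 2 and borrow 1 from the next column):
borrow: 01111010000
        01110010001
-       00110101001
-------------------
        00111101000

Method 2 - Add two's complement:
Two's complement of 00110101001: invert → 11001010110, add 1 → 11001010111
  01110010001
+ 11001010111
-------------
 100111101000  (end carry out of the top bit = 1)
Discarding the end carry: 00111101000
Decimal check:
  01110010001 = 512 + 256 + 128 + 16 + 1 = 913
  00110101001 = 256 + 128 + 32 + 8 + 1 = 425
  913 - 425 = 488, and 00111101000 = 256 + 128 + 64 + 32 + 8 = 488 ✓



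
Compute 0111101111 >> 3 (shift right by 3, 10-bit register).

Original: 0111101111 (decimal 495)
Shift right by 3 positions
Drop the 3 low bits; fill with zeros on the left
Result: 0000111101 (decimal 61)
Equivalent: 495 >> 3 = 495 ÷ 2^3 = 61



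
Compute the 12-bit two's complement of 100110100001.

Original (sign bit 1, negative): 100110100001
Step 1 - Invert all bits: 011001011110
Step 2 - Add 1: 011001011111
Verification: 100110100001 + 011001011111 = 1000000000000; discarding the end carry (carry out of the top bit) leaves the 12-bit value 000000000000, as required for x + (-x)



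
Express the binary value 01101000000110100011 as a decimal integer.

Sum of powers of 2 for each 1-bit:
2^0 + 2^1 + 2^5 + 2^7 + 2^8 + 2^15 + 2^17 + 2^18
= 1 + 2 + 32 + 128 + 256 + 32768 + 131072 + 262144
= 426403



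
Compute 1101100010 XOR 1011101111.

XOR: 1 when bits differ
  1101100010
^ 1011101111
------------
  0110001101
Decimal: 866 ^ 751 = 397



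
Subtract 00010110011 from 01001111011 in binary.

Method 1 - Direct subtraction (column by column from the right: bit − bit − borrow-in; if negative, add 2 and borrow 1 from the next column):
borrow: 01100000000
        01001111011
-       00010110011
-------------------
        00111001000

Method 2 - Add two's complement:
Two's complement of 00010110011: invert → 11101001100, add 1 → 11101001101
  01001111011
+ 11101001101
-------------
 100111001000  (end carry out of the top bit = 1)
Discarding the end carry: 00111001000
Decimal check:
  01001111011 = 512 + 64 + 32 + 16 + 8 + 2 + 1 = 635
  00010110011 = 128 + 32 + 16 + 2 + 1 = 179
  635 - 179 = 456, and 00111001000 = 256 + 128 + 64 + 8 = 456 ✓



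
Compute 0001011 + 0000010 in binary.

Add column by column from the right: bit + bit + carry-in; write the sum mod 2, carry 1 when the sum is 2 or 3.
carry:  0000100
        0001011
+       0000010
---------------
       00001101
(the carry out of the leftmost column, 0, becomes the leading bit)
Decimal check:
  0001011 = 8 + 2 + 1 = 11
  0000010 = 2
  11 + 2 = 13, and 00001101 = 8 + 4 + 1 = 13 ✓



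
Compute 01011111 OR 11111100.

OR: 1 when either bit is 1
  01011111
| 11111100
----------
  11111111
Decimal: 95 | 252 = 255



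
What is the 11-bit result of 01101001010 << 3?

Original: 01101001010 (decimal 842)
Shift left by 3 positions
Append 3 zeros on the right and drop the 3 high bits that overflow the 11-bit width
Result: 01001010000 (decimal 592)
Equivalent: 842 << 3 = 842 × 2^3 = 6736, truncated to 11 bits = 592



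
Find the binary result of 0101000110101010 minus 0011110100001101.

Method 1 - Direct subtraction (column by column from the right: bit − bit − borrow-in; if negative, add 2 and borrow 1 from the next column):
borrow: 0111100000111010
        0101000110101010
-       0011110100001101
------------------------
        0001010010011101

Method 2 - Add two's complement:
Two's complement of 0011110100001101: invert → 1100001011110010, add 1 → 1100001011110011
  0101000110101010
+ 1100001011110011
------------------
 10001010010011101  (end carry out of the top bit = 1)
Discarding the end carry: 0001010010011101
Decimal check:
  0101000110101010 = 16384 + 4096 + 256 + 128 + 32 + 8 + 2 = 20906
  0011110100001101 = 8192 + 4096 + 2048 + 1024 + 256 + 8 + 4 + 1 = 15629
  20906 - 15629 = 5277, and 0001010010011101 = 4096 + 1024 + 128 + 16 + 8 + 4 + 1 = 5277 ✓



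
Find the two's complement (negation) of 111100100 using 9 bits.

Original (sign bit 1, negative): 111100100
Step 1 - Invert all bits: 000011011
Step 2 - Add 1: 000011100
Verification: 111100100 + 000011100 = 1000000000; discarding the end carry (carry out of the top bit) leaves the 9-bit value 000000000, as required for x + (-x)



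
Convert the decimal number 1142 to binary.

Using repeated division by 2:
1142 ÷ 2 = 571 remainder 0
571 ÷ 2 = 285 remainder 1
285 ÷ 2 = 142 remainder 1
142 ÷ 2 = 71 remainder 0
71 ÷ 2 = 35 remainder 1
35 ÷ 2 = 17 remainder 1
17 ÷ 2 = 8 remainder 1
8 ÷ 2 = 4 remainder 0
4 ÷ 2 = 2 remainder 0
2 ÷ 2 = 1 remainder 0
1 ÷ 2 = 0 remainder 1
Reading remainders bottom to top: 10001110110



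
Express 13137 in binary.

Using repeated division by 2:
13137 ÷ 2 = 6568 remainder 1
6568 ÷ 2 = 3284 remainder 0
3284 ÷ 2 = 1642 remainder 0
1642 ÷ 2 = 821 remainder 0
821 ÷ 2 = 410 remainder 1
410 ÷ 2 = 205 remainder 0
205 ÷ 2 = 102 remainder 1
102 ÷ 2 = 51 remainder 0
51 ÷ 2 = 25 remainder 1
25 ÷ 2 = 12 remainder 1
12 ÷ 2 = 6 remainder 0
6 ÷ 2 = 3 remainder 0
3 ÷ 2 = 1 remainder 1
1 ÷ 2 = 0 remainder 1
Reading remainders bottom to top: 11001101010001



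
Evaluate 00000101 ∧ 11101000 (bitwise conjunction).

AND: 1 only when both bits are 1
  00000101
& 11101000
----------
  00000000
Decimal: 5 & 232 = 0



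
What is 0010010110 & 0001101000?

AND: 1 only when both bits are 1
  0010010110
& 0001101000
------------
  0000000000
Decimal: 150 & 104 = 0



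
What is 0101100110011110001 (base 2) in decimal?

Sum of powers of 2 for each 1-bit:
2^0 + 2^4 + 2^5 + 2^6 + 2^7 + 2^10 + 2^11 + 2^14 + 2^15 + 2^17
= 1 + 16 + 32 + 64 + 128 + 1024 + 2048 + 16384 + 32768 + 131072
= 183537



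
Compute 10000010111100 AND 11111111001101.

AND: 1 only when both bits are 1
  10000010111100
& 11111111001101
----------------
  10000010001100
Decimal: 8380 & 16333 = 8332



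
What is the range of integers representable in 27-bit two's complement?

For 27-bit two's complement:
Minimum: -2^26 = -67108864
Maximum: 2^26 - 1 = 67108863



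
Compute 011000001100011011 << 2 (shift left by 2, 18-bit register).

Original: 011000001100011011 (decimal 99099)
Shift left by 2 positions
Append 2 zeros on the right and drop the 2 high bits that overflow the 18-bit width
Result: 100000110001101100 (decimal 134252)
Equivalent: 99099 << 2 = 99099 × 2^2 = 396396, truncated to 18 bits = 134252



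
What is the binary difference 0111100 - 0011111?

Method 1 - Direct subtraction (column by column from the right: bit − bit − borrow-in; if negative, add 2 and borrow 1 from the next column):
borrow: 0111110
        0111100
-       0011111
---------------
        0011101

Method 2 - Add two's complement:
Two's complement of 0011111: invert → 1100000, add 1 → 1100001
  0111100
+ 1100001
---------
 10011101  (end carry out of the top bit = 1)
Discarding the end carry: 0011101
Decimal check:
  0111100 = 32 + 16 + 8 + 4 = 60
  0011111 = 16 + 8 + 4 + 2 + 1 = 31
  60 - 31 = 29, and 0011101 = 16 + 8 + 4 + 1 = 29 ✓



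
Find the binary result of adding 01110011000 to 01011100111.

Add column by column from the right: bit + bit + carry-in; write the sum mod 2, carry 1 when the sum is 2 or 3.
carry:  11100000000
        01110011000
+       01011100111
-------------------
       011001111111
(the carry out of the leftmost column, 0, becomes the leading bit)
Decimal check:
  01110011000 = 512 + 256 + 128 + 16 + 8 = 920
  01011100111 = 512 + 128 + 64 + 32 + 4 + 2 + 1 = 743
  920 + 743 = 1663, and 011001111111 = 1024 + 512 + 64 + 32 + 16 + 8 + 4 + 2 + 1 = 1663 ✓



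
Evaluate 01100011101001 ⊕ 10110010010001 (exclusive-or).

XOR: 1 when bits differ
  01100011101001
^ 10110010010001
----------------
  11010001111000
Decimal: 6377 ^ 11409 = 13432



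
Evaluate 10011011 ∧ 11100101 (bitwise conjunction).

AND: 1 only when both bits are 1
  10011011
& 11100101
----------
  10000001
Decimal: 155 & 229 = 129



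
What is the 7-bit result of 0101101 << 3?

Original: 0101101 (decimal 45)
Shift left by 3 positions
Append 3 zeros on the right and drop the 3 high bits that overflow the 7-bit width
Result: 1101000 (decimal 104)
Equivalent: 45 << 3 = 45 × 2^3 = 360, truncated to 7 bits = 104



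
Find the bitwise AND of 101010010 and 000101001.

AND: 1 only when both bits are 1
  101010010
& 000101001
-----------
  000000000
Decimal: 338 & 41 = 0



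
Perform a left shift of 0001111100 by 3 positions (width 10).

Original: 0001111100 (decimal 124)
Shift left by 3 positions
Append 3 zeros on the right
Result: 1111100000 (decimal 992)
Equivalent: 124 << 3 = 124 × 2^3 = 992



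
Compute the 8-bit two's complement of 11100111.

Original (sign bit 1, negative): 11100111
Step 1 - Invert all bits: 00011000
Step 2 - Add 1: 00011001
Verification: 11100111 + 00011001 = 100000000; discarding the end carry (carry out of the top bit) leaves the 8-bit value 00000000, as required for x + (-x)



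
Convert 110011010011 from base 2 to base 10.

Sum of powers of 2 for each 1-bit:
2^0 + 2^1 + 2^4 + 2^6 + 2^7 + 2^10 + 2^11
= 1 + 2 + 16 + 64 + 128 + 1024 + 2048
= 3283



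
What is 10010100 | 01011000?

OR: 1 when either bit is 1
  10010100
| 01011000
----------
  11011100
Decimal: 148 | 88 = 220



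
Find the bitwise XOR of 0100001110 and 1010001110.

XOR: 1 when bits differ
  0100001110
^ 1010001110
------------
  1110000000
Decimal: 270 ^ 654 = 896



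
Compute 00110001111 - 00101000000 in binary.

Method 1 - Direct subtraction (column by column from the right: bit − bit − borrow-in; if negative, add 2 and borrow 1 from the next column):
borrow: 00010000000
        00110001111
-       00101000000
-------------------
        00001001111

Method 2 - Add two's complement:
Two's complement of 00101000000: invert → 11010111111, add 1 → 11011000000
  00110001111
+ 11011000000
-------------
 100001001111  (end carry out of the top bit = 1)
Discarding the end carry: 00001001111
Decimal check:
  00110001111 = 256 + 128 + 8 + 4 + 2 + 1 = 399
  00101000000 = 256 + 64 = 320
  399 - 320 = 79, and 00001001111 = 64 + 8 + 4 + 2 + 1 = 79 ✓

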